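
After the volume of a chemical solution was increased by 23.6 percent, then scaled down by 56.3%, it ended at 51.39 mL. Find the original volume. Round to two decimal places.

The overall multiplier applied was 1.236 × 0.437 = 0.540132.
So the original volume was 51.39 ÷ 0.540132 ≈ 95.14 mL.

95.14 mL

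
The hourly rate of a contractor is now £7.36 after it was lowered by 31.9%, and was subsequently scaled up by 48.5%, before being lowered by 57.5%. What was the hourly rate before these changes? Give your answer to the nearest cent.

£17.12

Undoing the 57.5% decrease: £7.36 ÷ 0.425 ≈ £17.317647.
Undoing the 48.5% increase: £17.317647 ÷ 1.485 ≈ £11.661715.
Undoing the 31.9% decrease: £11.661715 ÷ 0.681 ≈ £17.12.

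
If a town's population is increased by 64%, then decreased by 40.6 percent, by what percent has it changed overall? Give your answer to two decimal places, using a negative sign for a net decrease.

The combined multiplier is 1.64 × 0.594 = 0.97416.
That corresponds to a decrease of 2.58%.

-2.58%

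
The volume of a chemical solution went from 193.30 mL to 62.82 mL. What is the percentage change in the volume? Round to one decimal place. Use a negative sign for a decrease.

-67.5%

Change: 62.82 − 193.30 = -130.48.
Relative to the original: -130.48 ÷ 193.30 ≈ -67.5%.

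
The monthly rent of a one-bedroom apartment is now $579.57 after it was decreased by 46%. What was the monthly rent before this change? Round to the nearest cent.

$1,073.28

The overall multiplier applied was 0.54.
So the original monthly rent was $579.57 ÷ 0.54 ≈ $1,073.28.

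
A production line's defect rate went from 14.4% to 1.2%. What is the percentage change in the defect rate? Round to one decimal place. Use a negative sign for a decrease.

The change is 1.2 − 14.4 = -13.2 percentage points.
Relative to the original 14.4%, that is -13.2 ÷ 14.4 ≈ -91.7%.

-91.7%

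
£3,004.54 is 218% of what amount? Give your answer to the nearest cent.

£3,004.54 ÷ 2.18 ≈ £1,378.23.

£1,378.23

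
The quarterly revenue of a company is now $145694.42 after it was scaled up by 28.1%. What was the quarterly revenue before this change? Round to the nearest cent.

$113734.91

The overall multiplier applied was 1.281.
So the original quarterly revenue was $145694.42 ÷ 1.281 ≈ $113734.91.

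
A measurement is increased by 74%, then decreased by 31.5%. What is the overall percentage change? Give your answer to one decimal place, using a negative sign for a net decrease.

The combined multiplier is 1.74 × 0.685 = 1.1919.
That corresponds to an increase of 19.2%.

19.2%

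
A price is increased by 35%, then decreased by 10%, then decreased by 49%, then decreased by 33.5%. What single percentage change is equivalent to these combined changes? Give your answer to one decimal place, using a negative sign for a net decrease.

-58.8%

The combined multiplier is 1.35 × 0.9 × 0.51 × 0.665 = 0.41206725.
That corresponds to a decrease of 58.8%.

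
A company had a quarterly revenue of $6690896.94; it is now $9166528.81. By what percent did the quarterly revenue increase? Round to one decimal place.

Change: $9166528.81 − $6690896.94 = $2475631.87.
Relative to the original: $2475631.87 ÷ $6690896.94 ≈ 37.0%.
So the quarterly revenue increased by 37.0%.

37.0%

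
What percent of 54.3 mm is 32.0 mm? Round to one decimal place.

32.0 mm ÷ 54.3 mm ≈ 58.9%.

58.9%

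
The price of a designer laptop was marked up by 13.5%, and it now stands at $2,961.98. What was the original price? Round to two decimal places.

The overall multiplier applied was 1.135.
So the original price was $2,961.98 ÷ 1.135 ≈ $2,609.67.

$2,609.67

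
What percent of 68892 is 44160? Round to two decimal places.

64.10%

44160 ÷ 68892 ≈ 64.10%.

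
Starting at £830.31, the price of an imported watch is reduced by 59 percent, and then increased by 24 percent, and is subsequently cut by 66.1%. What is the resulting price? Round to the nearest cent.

£143.10

Each change multiplies by a factor: 0.41 × 1.24 × 0.339 = 0.1723476.
£830.31 × 0.1723476 = £143.101935756 ≈ £143.10.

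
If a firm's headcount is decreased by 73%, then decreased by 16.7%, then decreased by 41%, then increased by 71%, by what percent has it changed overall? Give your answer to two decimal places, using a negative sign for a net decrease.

The combined multiplier is 0.27 × 0.833 × 0.59 × 1.71 = 0.226911699.
That corresponds to a decrease of 77.31%.

-77.31%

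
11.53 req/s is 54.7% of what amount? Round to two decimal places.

11.53 req/s ÷ 0.547 ≈ 21.08 req/s.

21.08 req/s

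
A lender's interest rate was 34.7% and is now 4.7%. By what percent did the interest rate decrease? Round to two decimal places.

The change is 4.7 − 34.7 = -30.0 percentage points.
Relative to the original 34.7%, that is -30.0 ÷ 34.7 ≈ -86.46%.
So the interest rate fell by 86.46%.

86.46%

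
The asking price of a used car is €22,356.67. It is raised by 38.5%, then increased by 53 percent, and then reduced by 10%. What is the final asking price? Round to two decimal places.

Apply the 38.5% increase: €22,356.67 × 1.385 = €30963.98795.
53% increase: €30963.98795 × 1.53 = €47374.9015635.
Apply the 10% decrease: €47374.9015635 × 0.9 = €42637.41140715 ≈ €42,637.41.

€42,637.41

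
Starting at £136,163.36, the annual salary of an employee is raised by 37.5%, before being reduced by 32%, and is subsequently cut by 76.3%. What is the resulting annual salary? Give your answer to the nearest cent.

After the 37.5% increase: £136,163.36 × 1.375 = £187224.62.
32% decrease: £187224.62 × 0.68 = £127312.7416.
Apply the 76.3% decrease: £127312.7416 × 0.237 = £30173.1197592 ≈ £30,173.12.

£30,173.12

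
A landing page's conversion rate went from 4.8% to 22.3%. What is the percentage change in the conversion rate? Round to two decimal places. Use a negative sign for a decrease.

364.58%

The change is 22.3 − 4.8 = 17.5 percentage points.
Relative to the original 4.8%, that is 17.5 ÷ 4.8 ≈ 364.58%.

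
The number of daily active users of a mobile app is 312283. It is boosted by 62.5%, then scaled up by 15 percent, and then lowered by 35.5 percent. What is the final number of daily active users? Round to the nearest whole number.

376408

After the 62.5% increase: 312283 × 1.625 = 507459.875.
15% increase: 507459.875 × 1.15 = 583578.85625.
Apply the 35.5% decrease: 583578.85625 × 0.645 = 376408.36228125 ≈ 376408.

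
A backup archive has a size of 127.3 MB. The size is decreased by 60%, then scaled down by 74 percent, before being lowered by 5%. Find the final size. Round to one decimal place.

12.6 MB

After the 60% decrease: 127.3 × 0.4 = 50.92.
74% decrease: 50.92 × 0.26 = 13.2392.
Apply the 5% decrease: 13.2392 × 0.95 = 12.57724 ≈ 12.6.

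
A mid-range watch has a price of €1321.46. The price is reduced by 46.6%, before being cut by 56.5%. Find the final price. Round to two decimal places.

€306.96

Each change multiplies by a factor: 0.534 × 0.435 = 0.23229.
€1321.46 × 0.23229 = €306.9619434 ≈ €306.96.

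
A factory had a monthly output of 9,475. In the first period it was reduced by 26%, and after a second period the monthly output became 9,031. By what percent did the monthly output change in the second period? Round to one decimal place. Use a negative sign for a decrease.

28.8%

After the first period: 9,475 × 0.74 = 7011.5.
Second-period multiplier: 9,031 ÷ 7011.5 ≈ 1.28803.
That is a change of 28.8%.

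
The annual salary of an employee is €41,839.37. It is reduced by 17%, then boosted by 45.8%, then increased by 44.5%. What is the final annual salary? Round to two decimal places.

€73,162.51

Each change multiplies by a factor: 0.83 × 1.458 × 1.445 = 1.7486523.
€41,839.37 × 1.7486523 = €73162.510581051 ≈ €73,162.51.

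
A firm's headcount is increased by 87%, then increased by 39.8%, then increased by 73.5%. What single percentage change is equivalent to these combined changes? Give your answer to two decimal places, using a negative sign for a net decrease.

An 87% increase multiplies by 1.87.
Then a 39.8% increase: 1.87 × 1.398 = 2.61426.
Then a 73.5% increase: 2.61426 × 1.735 = 4.5357411.
Overall factor 4.5357411, i.e. 353.57%.

353.57%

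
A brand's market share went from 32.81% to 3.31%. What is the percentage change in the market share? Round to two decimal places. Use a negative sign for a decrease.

The change is 3.31 − 32.81 = -29.50 percentage points.
Relative to the original 32.81%, that is -29.50 ÷ 32.81 ≈ -89.91%.

-89.91%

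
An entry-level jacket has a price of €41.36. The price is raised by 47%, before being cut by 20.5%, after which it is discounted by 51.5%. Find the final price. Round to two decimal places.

After the 47% increase: €41.36 × 1.47 = €60.7992.
After the 20.5% decrease: €60.7992 × 0.795 = €48.335364.
After the 51.5% decrease: €48.335364 × 0.485 = €23.44265154 ≈ €23.44.

€23.44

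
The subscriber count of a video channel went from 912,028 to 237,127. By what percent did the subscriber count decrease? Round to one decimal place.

Change: 237,127 − 912,028 = -674,901.
Relative to the original: -674,901 ÷ 912,028 ≈ -74.0%.
So the subscriber count decreased by 74.0%.

74.0%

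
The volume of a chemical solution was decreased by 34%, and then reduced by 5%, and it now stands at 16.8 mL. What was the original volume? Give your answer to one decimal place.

26.8 mL

Undoing the 5% decrease: 16.8 ÷ 0.95 ≈ 17.684211.
Undoing the 34% decrease: 17.684211 ÷ 0.66 ≈ 26.8 mL.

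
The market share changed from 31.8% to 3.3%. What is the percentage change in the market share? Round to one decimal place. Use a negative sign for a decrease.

The change is 3.3 − 31.8 = -28.5 percentage points.
Relative to the original 31.8%, that is -28.5 ÷ 31.8 ≈ -89.6%.

-89.6%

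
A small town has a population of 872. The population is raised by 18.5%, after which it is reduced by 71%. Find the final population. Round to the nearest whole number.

Each change multiplies by a factor: 1.185 × 0.29 = 0.34365.
872 × 0.34365 = 299.6628 ≈ 300.

300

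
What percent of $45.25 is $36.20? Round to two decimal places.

80.00%

$36.20 ÷ $45.25 = 80.00%.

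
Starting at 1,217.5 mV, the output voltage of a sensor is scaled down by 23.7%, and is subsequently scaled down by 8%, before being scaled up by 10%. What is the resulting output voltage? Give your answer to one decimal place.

Apply the 23.7% decrease: 1,217.5 × 0.763 = 928.9525.
After the 8% decrease: 928.9525 × 0.92 = 854.6363.
Apply the 10% increase: 854.6363 × 1.1 = 940.09993 ≈ 940.1.

940.1 mV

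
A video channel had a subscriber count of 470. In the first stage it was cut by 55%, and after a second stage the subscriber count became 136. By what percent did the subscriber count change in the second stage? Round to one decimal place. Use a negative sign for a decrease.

After the first stage: 470 × 0.45 = 211.5.
Second-stage multiplier: 136 ÷ 211.5 ≈ 0.64303.
That is a change of -35.7%.

-35.7%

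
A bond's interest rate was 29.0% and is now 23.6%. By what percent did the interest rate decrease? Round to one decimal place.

The change is 23.6 − 29.0 = -5.4 percentage points.
Relative to the original 29.0%, that is -5.4 ÷ 29.0 ≈ -18.6%.
So the interest rate fell by 18.6%.

18.6%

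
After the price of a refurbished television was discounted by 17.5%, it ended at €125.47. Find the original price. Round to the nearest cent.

The overall multiplier applied was 0.825.
So the original price was €125.47 ÷ 0.825 ≈ €152.08.

€152.08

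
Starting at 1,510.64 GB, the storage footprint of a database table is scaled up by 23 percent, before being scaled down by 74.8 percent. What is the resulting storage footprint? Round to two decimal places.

23% increase: 1,510.64 × 1.23 = 1858.0872.
Apply the 74.8% decrease: 1858.0872 × 0.252 = 468.2379744 ≈ 468.24.

468.24 GB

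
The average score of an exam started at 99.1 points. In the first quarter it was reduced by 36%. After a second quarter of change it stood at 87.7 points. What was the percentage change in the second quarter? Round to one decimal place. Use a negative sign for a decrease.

After the first quarter: 99.1 × 0.64 = 63.424.
Second-quarter multiplier: 87.7 ÷ 63.424 ≈ 1.38276.
That is a change of 38.3%.

38.3%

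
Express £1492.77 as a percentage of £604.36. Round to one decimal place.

£1492.77 ÷ £604.36 ≈ 247.0%.

247.0%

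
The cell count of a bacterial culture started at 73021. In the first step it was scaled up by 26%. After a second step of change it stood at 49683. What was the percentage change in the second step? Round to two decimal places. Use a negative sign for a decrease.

After the first step: 73021 × 1.26 = 92006.46.
Second-step multiplier: 49683 ÷ 92006.46 ≈ 0.539995.
That is a change of -46.00%.

-46.00%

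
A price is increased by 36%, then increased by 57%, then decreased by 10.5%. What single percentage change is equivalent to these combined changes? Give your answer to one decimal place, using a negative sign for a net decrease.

91.1%

A 36% increase multiplies by 1.36.
Then a 57% increase: 1.36 × 1.57 = 2.1352.
Then a 10.5% decrease: 2.1352 × 0.895 = 1.911004.
Overall factor 1.911004, i.e. 91.1%.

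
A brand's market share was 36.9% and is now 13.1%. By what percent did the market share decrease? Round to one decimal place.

The change is 13.1 − 36.9 = -23.8 percentage points.
Relative to the original 36.9%, that is -23.8 ÷ 36.9 ≈ -64.5%.
So the market share fell by 64.5%.

64.5%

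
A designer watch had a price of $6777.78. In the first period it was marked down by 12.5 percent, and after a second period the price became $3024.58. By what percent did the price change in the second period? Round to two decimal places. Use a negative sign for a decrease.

-49.00%

After the first period: $6777.78 × 0.875 = $5930.5575.
Second-period multiplier: $3024.58 ÷ $5930.5575 ≈ 0.509999.
That is a change of -49.00%.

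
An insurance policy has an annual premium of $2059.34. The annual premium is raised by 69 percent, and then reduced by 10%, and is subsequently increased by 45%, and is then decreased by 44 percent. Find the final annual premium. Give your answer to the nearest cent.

$2543.39

Each change multiplies by a factor: 1.69 × 0.9 × 1.45 × 0.56 = 1.235052.
$2059.34 × 1.235052 = $2543.39198568 ≈ $2543.39.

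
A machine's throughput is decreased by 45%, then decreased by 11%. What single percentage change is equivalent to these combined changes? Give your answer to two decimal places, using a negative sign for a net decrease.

The combined multiplier is 0.55 × 0.89 = 0.4895.
That corresponds to a decrease of 51.05%.

-51.05%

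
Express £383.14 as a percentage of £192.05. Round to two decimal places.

199.50%

£383.14 ÷ £192.05 ≈ 199.50%.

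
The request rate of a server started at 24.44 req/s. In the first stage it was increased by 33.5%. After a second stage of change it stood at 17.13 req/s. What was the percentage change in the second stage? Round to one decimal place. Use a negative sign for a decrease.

After the first stage: 24.44 × 1.335 = 32.6274.
Second-stage multiplier: 17.13 ÷ 32.6274 ≈ 0.52502.
That is a change of -47.5%.

-47.5%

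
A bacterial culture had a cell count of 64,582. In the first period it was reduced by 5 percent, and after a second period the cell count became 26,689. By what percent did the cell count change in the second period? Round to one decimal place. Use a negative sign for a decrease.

-56.5%

After the first period: 64,582 × 0.95 = 61352.9.
Second-period multiplier: 26,689 ÷ 61352.9 ≈ 0.43501.
That is a change of -56.5%.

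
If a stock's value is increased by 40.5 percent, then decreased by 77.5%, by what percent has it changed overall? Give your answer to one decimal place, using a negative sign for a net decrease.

A 40.5% increase multiplies by 1.405.
Then a 77.5% decrease: 1.405 × 0.225 = 0.316125.
Overall factor 0.316125, i.e. -68.4%.

-68.4%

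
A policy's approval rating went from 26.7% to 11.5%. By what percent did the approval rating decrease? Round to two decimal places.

56.93%

The change is 11.5 − 26.7 = -15.2 percentage points.
Relative to the original 26.7%, that is -15.2 ÷ 26.7 ≈ -56.93%.
So the approval rating fell by 56.93%.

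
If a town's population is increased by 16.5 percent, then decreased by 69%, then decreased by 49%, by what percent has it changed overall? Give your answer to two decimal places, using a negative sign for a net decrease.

A 16.5% increase multiplies by 1.165.
Then a 69% decrease: 1.165 × 0.31 = 0.36115.
Then a 49% decrease: 0.36115 × 0.51 = 0.1841865.
Overall factor 0.1841865, i.e. -81.58%.

-81.58%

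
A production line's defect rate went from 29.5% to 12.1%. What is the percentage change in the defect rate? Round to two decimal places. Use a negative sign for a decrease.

-58.98%

The change is 12.1 − 29.5 = -17.4 percentage points.
Relative to the original 29.5%, that is -17.4 ÷ 29.5 ≈ -58.98%.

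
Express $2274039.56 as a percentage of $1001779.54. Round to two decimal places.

227.00%

$2274039.56 ÷ $1001779.54 ≈ 227.00%.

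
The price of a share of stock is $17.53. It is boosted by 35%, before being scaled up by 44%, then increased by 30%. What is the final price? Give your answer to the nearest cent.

$44.30

Each change multiplies by a factor: 1.35 × 1.44 × 1.3 = 2.5272.
$17.53 × 2.5272 = $44.301816 ≈ $44.30.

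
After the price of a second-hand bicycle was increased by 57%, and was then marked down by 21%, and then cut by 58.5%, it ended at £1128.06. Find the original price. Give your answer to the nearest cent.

Undoing the 58.5% decrease: £1128.06 ÷ 0.415 ≈ £2718.216867.
Undoing the 21% decrease: £2718.216867 ÷ 0.79 ≈ £3440.780844.
Undoing the 57% increase: £3440.780844 ÷ 1.57 ≈ £2191.58.

£2191.58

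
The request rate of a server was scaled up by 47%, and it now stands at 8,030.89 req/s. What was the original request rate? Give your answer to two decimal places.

The overall multiplier applied was 1.47.
So the original request rate was 8,030.89 ÷ 1.47 ≈ 5,463.19 req/s.

5,463.19 req/s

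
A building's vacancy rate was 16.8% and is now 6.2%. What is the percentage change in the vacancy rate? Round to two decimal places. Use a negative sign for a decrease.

The change is 6.2 − 16.8 = -10.6 percentage points.
Relative to the original 16.8%, that is -10.6 ÷ 16.8 ≈ -63.10%.

-63.10%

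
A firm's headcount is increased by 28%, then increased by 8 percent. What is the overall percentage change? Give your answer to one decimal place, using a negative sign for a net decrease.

The combined multiplier is 1.28 × 1.08 = 1.3824.
That corresponds to an increase of 38.2%.

38.2%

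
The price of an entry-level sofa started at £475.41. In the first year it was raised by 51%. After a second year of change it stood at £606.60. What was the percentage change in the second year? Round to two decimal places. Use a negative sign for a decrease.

-15.50%

After the first year: £475.41 × 1.51 = £717.8691.
Second-year multiplier: £606.60 ÷ £717.8691 ≈ 0.845001.
That is a change of -15.50%.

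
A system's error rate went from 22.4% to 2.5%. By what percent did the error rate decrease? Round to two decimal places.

88.84%

The change is 2.5 − 22.4 = -19.9 percentage points.
Relative to the original 22.4%, that is -19.9 ÷ 22.4 ≈ -88.84%.
So the error rate fell by 88.84%.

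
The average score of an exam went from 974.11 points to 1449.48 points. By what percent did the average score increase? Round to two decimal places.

Change: 1449.48 − 974.11 = 475.37.
Relative to the original: 475.37 ÷ 974.11 ≈ 48.80%.
So the average score increased by 48.80%.

48.80%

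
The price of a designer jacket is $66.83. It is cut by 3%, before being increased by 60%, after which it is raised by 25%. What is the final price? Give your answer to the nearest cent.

Apply the 3% decrease: $66.83 × 0.97 = $64.8251.
Apply the 60% increase: $64.8251 × 1.6 = $103.72016.
25% increase: $103.72016 × 1.25 = $129.6502 ≈ $129.65.

$129.65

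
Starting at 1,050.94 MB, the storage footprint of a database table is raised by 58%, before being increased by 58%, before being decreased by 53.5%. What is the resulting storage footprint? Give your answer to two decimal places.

After the 58% increase: 1,050.94 × 1.58 = 1660.4852.
Apply the 58% increase: 1660.4852 × 1.58 = 2623.566616.
53.5% decrease: 2623.566616 × 0.465 = 1219.95847644 ≈ 1,219.96.

1,219.96 MB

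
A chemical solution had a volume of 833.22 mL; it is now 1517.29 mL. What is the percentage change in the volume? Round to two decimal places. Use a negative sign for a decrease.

82.10%

Change: 1517.29 − 833.22 = 684.07.
Relative to the original: 684.07 ÷ 833.22 ≈ 82.10%.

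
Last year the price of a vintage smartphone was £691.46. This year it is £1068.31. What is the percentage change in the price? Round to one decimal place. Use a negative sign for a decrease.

54.5%

Change: £1068.31 − £691.46 = £376.85.
Relative to the original: £376.85 ÷ £691.46 ≈ 54.5%.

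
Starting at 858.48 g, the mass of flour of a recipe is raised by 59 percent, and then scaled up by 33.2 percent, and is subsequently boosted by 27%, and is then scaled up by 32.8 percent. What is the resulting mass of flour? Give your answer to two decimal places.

Each change multiplies by a factor: 1.59 × 1.332 × 1.27 × 1.328 = 3.5719316928.
858.48 × 3.5719316928 = 3066.431919634944 ≈ 3066.43.

3066.43 g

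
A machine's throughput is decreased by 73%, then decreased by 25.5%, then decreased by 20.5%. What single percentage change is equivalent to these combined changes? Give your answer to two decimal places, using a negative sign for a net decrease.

The combined multiplier is 0.27 × 0.745 × 0.795 = 0.15991425.
That corresponds to a decrease of 84.01%.

-84.01%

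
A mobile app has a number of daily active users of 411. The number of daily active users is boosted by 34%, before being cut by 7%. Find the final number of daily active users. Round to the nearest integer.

After the 34% increase: 411 × 1.34 = 550.74.
Apply the 7% decrease: 550.74 × 0.93 = 512.1882 ≈ 512.

512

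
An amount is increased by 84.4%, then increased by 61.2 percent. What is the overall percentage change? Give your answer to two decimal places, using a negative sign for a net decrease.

197.25%

The combined multiplier is 1.844 × 1.612 = 2.972528.
That corresponds to an increase of 197.25%.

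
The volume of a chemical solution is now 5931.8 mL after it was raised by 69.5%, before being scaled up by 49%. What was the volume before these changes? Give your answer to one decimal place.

2348.7 mL

Undoing the 49% increase: 5931.8 ÷ 1.49 ≈ 3981.073826.
Undoing the 69.5% increase: 3981.073826 ÷ 1.695 ≈ 2348.7 mL.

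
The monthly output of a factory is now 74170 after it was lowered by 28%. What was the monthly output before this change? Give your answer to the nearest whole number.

The overall multiplier applied was 0.72.
So the original monthly output was 74170 ÷ 0.72 ≈ 103014.

103014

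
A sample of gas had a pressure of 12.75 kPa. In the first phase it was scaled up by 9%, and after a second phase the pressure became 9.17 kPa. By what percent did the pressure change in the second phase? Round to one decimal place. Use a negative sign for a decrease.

-34.0%

After the first phase: 12.75 × 1.09 = 13.8975.
Second-phase multiplier: 9.17 ÷ 13.8975 ≈ 0.65983.
That is a change of -34.0%.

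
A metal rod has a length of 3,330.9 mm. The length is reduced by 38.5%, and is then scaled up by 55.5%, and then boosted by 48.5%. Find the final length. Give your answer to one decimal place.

4,730.4 mm

Apply the 38.5% decrease: 3,330.9 × 0.615 = 2048.5035.
55.5% increase: 2048.5035 × 1.555 = 3185.4229425.
After the 48.5% increase: 3185.4229425 × 1.485 = 4730.3530696125 ≈ 4,730.4.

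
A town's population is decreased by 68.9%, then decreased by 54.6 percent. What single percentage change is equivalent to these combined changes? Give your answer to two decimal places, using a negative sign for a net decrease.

The combined multiplier is 0.311 × 0.454 = 0.141194.
That corresponds to a decrease of 85.88%.

-85.88%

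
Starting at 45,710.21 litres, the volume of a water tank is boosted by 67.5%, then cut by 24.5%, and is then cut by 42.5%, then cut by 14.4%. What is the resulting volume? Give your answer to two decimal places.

28,452.25 litres

Each change multiplies by a factor: 1.675 × 0.755 × 0.575 × 0.856 = 0.622448425.
45,710.21 × 0.622448425 = 28452.24822091925 ≈ 28,452.25.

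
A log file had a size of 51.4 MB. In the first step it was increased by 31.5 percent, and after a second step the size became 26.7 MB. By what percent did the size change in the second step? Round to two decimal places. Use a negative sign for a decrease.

After the first step: 51.4 × 1.315 = 67.591.
Second-step multiplier: 26.7 ÷ 67.591 ≈ 0.395023.
That is a change of -60.50%.

-60.50%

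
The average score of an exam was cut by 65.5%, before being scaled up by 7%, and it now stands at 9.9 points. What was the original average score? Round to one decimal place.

The overall multiplier applied was 0.345 × 1.07 = 0.36915.
So the original average score was 9.9 ÷ 0.36915 ≈ 26.8 points.

26.8 points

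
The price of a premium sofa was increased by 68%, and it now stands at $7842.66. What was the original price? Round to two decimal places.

The overall multiplier applied was 1.68.
So the original price was $7842.66 ÷ 1.68 = $4668.25.

$4668.25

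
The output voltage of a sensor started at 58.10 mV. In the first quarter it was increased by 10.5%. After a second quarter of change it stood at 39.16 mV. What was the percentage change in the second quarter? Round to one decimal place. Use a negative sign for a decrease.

-39.0%

After the first quarter: 58.10 × 1.105 = 64.2005.
Second-quarter multiplier: 39.16 ÷ 64.2005 ≈ 0.60996.
That is a change of -39.0%.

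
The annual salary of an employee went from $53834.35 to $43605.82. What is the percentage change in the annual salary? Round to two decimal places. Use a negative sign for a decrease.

-19.00%

Change: $43605.82 − $53834.35 = -$10228.53.
Relative to the original: -$10228.53 ÷ $53834.35 ≈ -19.00%.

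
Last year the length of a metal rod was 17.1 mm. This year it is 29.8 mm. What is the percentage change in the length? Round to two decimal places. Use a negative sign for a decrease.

74.27%

Change: 29.8 − 17.1 = 12.7.
Relative to the original: 12.7 ÷ 17.1 ≈ 74.27%.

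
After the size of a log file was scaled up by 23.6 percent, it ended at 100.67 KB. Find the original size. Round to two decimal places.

81.45 KB

The overall multiplier applied was 1.236.
So the original size was 100.67 ÷ 1.236 ≈ 81.45 KB.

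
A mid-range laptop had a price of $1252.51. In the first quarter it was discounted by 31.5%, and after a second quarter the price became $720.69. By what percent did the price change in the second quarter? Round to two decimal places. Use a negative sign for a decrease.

-16.00%

After the first quarter: $1252.51 × 0.685 = $857.96935.
Second-quarter multiplier: $720.69 ÷ $857.96935 ≈ 0.839995.
That is a change of -16.00%.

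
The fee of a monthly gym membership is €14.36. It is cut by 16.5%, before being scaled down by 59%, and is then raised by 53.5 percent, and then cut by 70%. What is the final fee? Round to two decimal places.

16.5% decrease: €14.36 × 0.835 = €11.9906.
Apply the 59% decrease: €11.9906 × 0.41 = €4.916146.
Apply the 53.5% increase: €4.916146 × 1.535 = €7.54628411.
Apply the 70% decrease: €7.54628411 × 0.3 = €2.263885233 ≈ €2.26.

€2.26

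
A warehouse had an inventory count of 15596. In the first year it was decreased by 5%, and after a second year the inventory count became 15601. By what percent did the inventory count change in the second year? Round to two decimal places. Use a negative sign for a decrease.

After the first year: 15596 × 0.95 = 14816.2.
Second-year multiplier: 15601 ÷ 14816.2 ≈ 1.052969.
That is a change of 5.30%.

5.30%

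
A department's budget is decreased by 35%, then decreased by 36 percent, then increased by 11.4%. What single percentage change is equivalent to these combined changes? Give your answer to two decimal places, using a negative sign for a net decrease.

The combined multiplier is 0.65 × 0.64 × 1.114 = 0.463424.
That corresponds to a decrease of 53.66%.

-53.66%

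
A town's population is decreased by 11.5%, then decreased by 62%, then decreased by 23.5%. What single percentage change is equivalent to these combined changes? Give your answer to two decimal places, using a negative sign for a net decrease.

An 11.5% decrease multiplies by 0.885.
Then a 62% decrease: 0.885 × 0.38 = 0.3363.
Then a 23.5% decrease: 0.3363 × 0.765 = 0.2572695.
Overall factor 0.2572695, i.e. -74.27%.

-74.27%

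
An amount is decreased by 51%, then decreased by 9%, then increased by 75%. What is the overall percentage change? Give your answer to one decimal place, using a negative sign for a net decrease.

-22.0%

The combined multiplier is 0.49 × 0.91 × 1.75 = 0.780325.
That corresponds to a decrease of 22.0%.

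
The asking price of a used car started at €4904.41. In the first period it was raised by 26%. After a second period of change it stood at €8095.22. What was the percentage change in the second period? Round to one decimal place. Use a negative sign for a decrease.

31.0%

After the first period: €4904.41 × 1.26 = €6179.5566.
Second-period multiplier: €8095.22 ÷ €6179.5566 ≈ 1.31.
That is a change of 31.0%.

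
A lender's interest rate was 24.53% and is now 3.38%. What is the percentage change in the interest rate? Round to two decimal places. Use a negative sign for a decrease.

The change is 3.38 − 24.53 = -21.15 percentage points.
Relative to the original 24.53%, that is -21.15 ÷ 24.53 ≈ -86.22%.

-86.22%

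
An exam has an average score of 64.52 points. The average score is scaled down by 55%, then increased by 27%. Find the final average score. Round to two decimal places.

Apply the 55% decrease: 64.52 × 0.45 = 29.034.
Apply the 27% increase: 29.034 × 1.27 = 36.87318 ≈ 36.87.

36.87 points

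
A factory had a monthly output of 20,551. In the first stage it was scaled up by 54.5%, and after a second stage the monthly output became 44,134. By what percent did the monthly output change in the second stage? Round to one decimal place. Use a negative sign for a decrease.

After the first stage: 20,551 × 1.545 = 31751.295.
Second-stage multiplier: 44,134 ÷ 31751.295 ≈ 1.38999.
That is a change of 39.0%.

39.0%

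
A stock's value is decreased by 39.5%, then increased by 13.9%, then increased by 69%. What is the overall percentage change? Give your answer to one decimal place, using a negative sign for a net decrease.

16.5%

The combined multiplier is 0.605 × 1.139 × 1.69 = 1.16457055.
That corresponds to an increase of 16.5%.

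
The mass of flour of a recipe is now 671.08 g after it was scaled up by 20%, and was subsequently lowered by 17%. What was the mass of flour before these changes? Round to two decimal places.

The overall multiplier applied was 1.2 × 0.83 = 0.996.
So the original mass of flour was 671.08 ÷ 0.996 ≈ 673.78 g.

673.78 g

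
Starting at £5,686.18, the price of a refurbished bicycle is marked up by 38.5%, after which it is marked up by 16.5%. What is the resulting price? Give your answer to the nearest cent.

Each change multiplies by a factor: 1.385 × 1.165 = 1.613525.
£5,686.18 × 1.613525 = £9174.7935845 ≈ £9,174.79.

£9,174.79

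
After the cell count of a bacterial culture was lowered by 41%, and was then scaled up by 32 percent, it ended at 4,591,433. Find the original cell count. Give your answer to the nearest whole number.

5,895,523

The overall multiplier applied was 0.59 × 1.32 = 0.7788.
So the original cell count was 4,591,433 ÷ 0.7788 ≈ 5,895,523.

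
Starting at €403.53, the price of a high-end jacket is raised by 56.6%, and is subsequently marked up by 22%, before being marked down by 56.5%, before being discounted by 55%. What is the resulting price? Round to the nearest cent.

€150.91

Apply the 56.6% increase: €403.53 × 1.566 = €631.92798.
Apply the 22% increase: €631.92798 × 1.22 = €770.9521356.
Apply the 56.5% decrease: €770.9521356 × 0.435 = €335.364178986.
55% decrease: €335.364178986 × 0.45 = €150.9138805437 ≈ €150.91.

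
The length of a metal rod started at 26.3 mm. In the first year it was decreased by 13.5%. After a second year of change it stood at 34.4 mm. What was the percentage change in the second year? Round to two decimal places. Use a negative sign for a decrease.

After the first year: 26.3 × 0.865 = 22.7495.
Second-year multiplier: 34.4 ÷ 22.7495 ≈ 1.512121.
That is a change of 51.21%.

51.21%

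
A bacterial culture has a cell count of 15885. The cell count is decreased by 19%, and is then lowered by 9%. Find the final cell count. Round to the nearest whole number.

11709

Each change multiplies by a factor: 0.81 × 0.91 = 0.7371.
15885 × 0.7371 = 11708.8335 ≈ 11709.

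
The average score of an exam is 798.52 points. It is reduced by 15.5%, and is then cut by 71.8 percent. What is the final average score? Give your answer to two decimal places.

190.28 points

Each change multiplies by a factor: 0.845 × 0.282 = 0.23829.
798.52 × 0.23829 = 190.2793308 ≈ 190.28.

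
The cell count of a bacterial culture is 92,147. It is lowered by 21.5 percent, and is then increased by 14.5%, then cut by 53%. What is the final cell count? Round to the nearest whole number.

38,927

Each change multiplies by a factor: 0.785 × 1.145 × 0.47 = 0.42244775.
92,147 × 0.42244775 = 38927.29281925 ≈ 38,927.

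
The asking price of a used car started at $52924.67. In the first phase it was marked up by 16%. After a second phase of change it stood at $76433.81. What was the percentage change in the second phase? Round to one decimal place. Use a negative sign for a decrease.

After the first phase: $52924.67 × 1.16 = $61392.6172.
Second-phase multiplier: $76433.81 ÷ $61392.6172 ≈ 1.245.
That is a change of 24.5%.

24.5%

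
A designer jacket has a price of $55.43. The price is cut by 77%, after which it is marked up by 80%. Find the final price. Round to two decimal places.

$22.95

After the 77% decrease: $55.43 × 0.23 = $12.7489.
After the 80% increase: $12.7489 × 1.8 = $22.94802 ≈ $22.95.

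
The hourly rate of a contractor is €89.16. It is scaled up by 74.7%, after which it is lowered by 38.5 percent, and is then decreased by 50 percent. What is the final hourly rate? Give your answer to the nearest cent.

74.7% increase: €89.16 × 1.747 = €155.76252.
Apply the 38.5% decrease: €155.76252 × 0.615 = €95.7939498.
After the 50% decrease: €95.7939498 × 0.5 = €47.8969749 ≈ €47.90.

€47.90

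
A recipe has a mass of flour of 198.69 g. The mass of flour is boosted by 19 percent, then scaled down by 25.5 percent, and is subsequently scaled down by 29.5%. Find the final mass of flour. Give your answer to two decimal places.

124.18 g

19% increase: 198.69 × 1.19 = 236.4411.
After the 25.5% decrease: 236.4411 × 0.745 = 176.1486195.
29.5% decrease: 176.1486195 × 0.705 = 124.1847767475 ≈ 124.18.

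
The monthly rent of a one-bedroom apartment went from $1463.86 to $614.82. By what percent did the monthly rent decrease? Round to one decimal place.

58.0%

Change: $614.82 − $1463.86 = -$849.04.
Relative to the original: -$849.04 ÷ $1463.86 ≈ -58.0%.
So the monthly rent decreased by 58.0%.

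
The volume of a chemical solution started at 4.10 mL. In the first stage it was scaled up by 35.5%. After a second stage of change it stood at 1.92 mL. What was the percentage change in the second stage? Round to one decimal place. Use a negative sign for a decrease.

-65.4%

After the first stage: 4.10 × 1.355 = 5.5555.
Second-stage multiplier: 1.92 ÷ 5.5555 ≈ 0.3456.
That is a change of -65.4%.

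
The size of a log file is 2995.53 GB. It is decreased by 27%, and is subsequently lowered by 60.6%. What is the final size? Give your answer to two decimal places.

Each change multiplies by a factor: 0.73 × 0.394 = 0.28762.
2995.53 × 0.28762 = 861.5743386 ≈ 861.57.

861.57 GB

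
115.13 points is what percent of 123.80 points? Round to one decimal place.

93.0%

115.13 points ÷ 123.80 points ≈ 93.0%.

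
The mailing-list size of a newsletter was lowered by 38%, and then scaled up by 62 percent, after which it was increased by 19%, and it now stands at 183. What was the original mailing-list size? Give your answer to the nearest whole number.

The overall multiplier applied was 0.62 × 1.62 × 1.19 = 1.195236.
So the original mailing-list size was 183 ÷ 1.195236 ≈ 153.

153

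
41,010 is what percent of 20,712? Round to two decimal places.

41,010 ÷ 20,712 ≈ 198.00%.

198.00%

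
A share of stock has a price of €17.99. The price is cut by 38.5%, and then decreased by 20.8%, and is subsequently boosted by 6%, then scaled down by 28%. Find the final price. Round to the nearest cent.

€6.69

38.5% decrease: €17.99 × 0.615 = €11.06385.
After the 20.8% decrease: €11.06385 × 0.792 = €8.7625692.
6% increase: €8.7625692 × 1.06 = €9.288323352.
After the 28% decrease: €9.288323352 × 0.72 = €6.68759281344 ≈ €6.69.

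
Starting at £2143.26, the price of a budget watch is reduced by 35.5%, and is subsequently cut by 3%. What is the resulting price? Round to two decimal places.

After the 35.5% decrease: £2143.26 × 0.645 = £1382.4027.
3% decrease: £1382.4027 × 0.97 = £1340.930619 ≈ £1340.93.

£1340.93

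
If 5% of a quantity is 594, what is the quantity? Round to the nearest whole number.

594 ÷ 0.05 = 11,880.

11,880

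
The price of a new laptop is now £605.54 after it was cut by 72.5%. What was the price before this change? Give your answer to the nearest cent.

The overall multiplier applied was 0.275.
So the original price was £605.54 ÷ 0.275 ≈ £2,201.96.

£2,201.96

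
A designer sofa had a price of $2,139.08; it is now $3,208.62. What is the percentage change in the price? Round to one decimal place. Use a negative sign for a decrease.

50.0%

Change: $3,208.62 − $2,139.08 = $1,069.54.
Relative to the original: $1,069.54 ÷ $2,139.08 = 50.0%.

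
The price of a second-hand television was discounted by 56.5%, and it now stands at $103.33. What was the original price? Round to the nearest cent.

$237.54

The overall multiplier applied was 0.435.
So the original price was $103.33 ÷ 0.435 ≈ $237.54.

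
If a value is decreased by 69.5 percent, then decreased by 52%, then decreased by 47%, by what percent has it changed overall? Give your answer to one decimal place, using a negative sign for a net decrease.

The combined multiplier is 0.305 × 0.48 × 0.53 = 0.077592.
That corresponds to a decrease of 92.2%.

-92.2%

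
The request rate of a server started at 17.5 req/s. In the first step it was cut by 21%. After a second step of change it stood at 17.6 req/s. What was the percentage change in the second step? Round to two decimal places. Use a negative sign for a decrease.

After the first step: 17.5 × 0.79 = 13.825.
Second-step multiplier: 17.6 ÷ 13.825 ≈ 1.273056.
That is a change of 27.31%.

27.31%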